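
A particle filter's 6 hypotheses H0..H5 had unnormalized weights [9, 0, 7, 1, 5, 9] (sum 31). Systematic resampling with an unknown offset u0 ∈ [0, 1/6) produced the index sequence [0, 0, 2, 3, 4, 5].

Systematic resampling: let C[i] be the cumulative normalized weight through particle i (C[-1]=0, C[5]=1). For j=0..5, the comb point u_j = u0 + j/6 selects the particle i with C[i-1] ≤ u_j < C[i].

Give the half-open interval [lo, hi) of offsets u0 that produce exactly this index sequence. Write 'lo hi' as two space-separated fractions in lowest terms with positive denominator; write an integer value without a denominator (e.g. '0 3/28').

C = [9/31, 9/31, 16/31, 17/31, 22/31, 1]
j=0 picked index 0: u0 ∈ [0, 9/31)
j=1 picked index 0: u0 ∈ [-1/6, 23/186)
j=2 picked index 2: u0 ∈ [-4/93, 17/93)
j=3 picked index 3: u0 ∈ [1/62, 3/62)
j=4 picked index 4: u0 ∈ [-11/93, 4/93)
j=5 picked index 5: u0 ∈ [-23/186, 1/6)
intersection: [1/62, 4/93)

1/62 4/93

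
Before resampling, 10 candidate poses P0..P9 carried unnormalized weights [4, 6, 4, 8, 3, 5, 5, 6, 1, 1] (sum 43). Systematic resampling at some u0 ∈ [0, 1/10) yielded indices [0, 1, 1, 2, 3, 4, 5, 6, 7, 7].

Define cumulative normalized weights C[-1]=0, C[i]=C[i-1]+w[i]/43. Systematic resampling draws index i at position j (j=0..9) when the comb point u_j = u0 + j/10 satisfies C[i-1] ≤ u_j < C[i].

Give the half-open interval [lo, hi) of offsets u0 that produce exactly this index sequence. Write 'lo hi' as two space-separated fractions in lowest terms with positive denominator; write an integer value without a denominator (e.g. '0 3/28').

C = [4/43, 10/43, 14/43, 22/43, 25/43, 30/43, 35/43, 41/43, 42/43, 1]
j=0 picked index 0: u0 ∈ [0, 4/43)
j=1 picked index 1: u0 ∈ [-3/430, 57/430)
j=2 picked index 1: u0 ∈ [-23/215, 7/215)
j=3 picked index 2: u0 ∈ [-29/430, 11/430)
j=4 picked index 3: u0 ∈ [-16/215, 24/215)
j=5 picked index 4: u0 ∈ [1/86, 7/86)
j=6 picked index 5: u0 ∈ [-4/215, 21/215)
j=7 picked index 6: u0 ∈ [-1/430, 49/430)
j=8 picked index 7: u0 ∈ [3/215, 33/215)
j=9 picked index 7: u0 ∈ [-37/430, 23/430)
intersection: [3/215, 11/430)

3/215 11/430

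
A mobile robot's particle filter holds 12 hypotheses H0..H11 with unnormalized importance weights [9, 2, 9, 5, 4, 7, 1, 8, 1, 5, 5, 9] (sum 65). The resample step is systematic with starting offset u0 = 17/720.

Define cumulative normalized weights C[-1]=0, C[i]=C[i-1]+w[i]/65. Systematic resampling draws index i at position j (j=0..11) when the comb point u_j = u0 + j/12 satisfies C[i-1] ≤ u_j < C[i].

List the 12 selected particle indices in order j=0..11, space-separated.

C = [9/65, 11/65, 4/13, 5/13, 29/65, 36/65, 37/65, 9/13, 46/65, 51/65, 56/65, 1]
j=0: u_0=17/720 ∈ [0, 9/65) → index 0
j=1: u_1=77/720 ∈ [0, 9/65) → index 0
j=2: u_2=137/720 ∈ [11/65, 4/13) → index 2
j=3: u_3=197/720 ∈ [11/65, 4/13) → index 2
j=4: u_4=257/720 ∈ [4/13, 5/13) → index 3
j=5: u_5=317/720 ∈ [5/13, 29/65) → index 4
j=6: u_6=377/720 ∈ [29/65, 36/65) → index 5
j=7: u_7=437/720 ∈ [37/65, 9/13) → index 7
j=8: u_8=497/720 ∈ [37/65, 9/13) → index 7
j=9: u_9=557/720 ∈ [46/65, 51/65) → index 9
j=10: u_10=617/720 ∈ [51/65, 56/65) → index 10
j=11: u_11=677/720 ∈ [56/65, 1) → index 11

0 0 2 2 3 4 5 7 7 9 10 11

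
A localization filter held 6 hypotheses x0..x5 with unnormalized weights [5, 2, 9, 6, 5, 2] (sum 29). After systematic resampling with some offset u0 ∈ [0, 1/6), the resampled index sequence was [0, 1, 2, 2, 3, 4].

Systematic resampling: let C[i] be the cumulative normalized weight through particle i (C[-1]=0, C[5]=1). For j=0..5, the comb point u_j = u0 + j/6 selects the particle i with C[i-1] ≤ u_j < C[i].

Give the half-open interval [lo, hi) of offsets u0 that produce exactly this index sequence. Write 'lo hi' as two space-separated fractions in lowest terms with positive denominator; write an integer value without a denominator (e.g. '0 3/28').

C = [5/29, 7/29, 16/29, 22/29, 27/29, 1]
j=0 picked index 0: u0 ∈ [0, 5/29)
j=1 picked index 1: u0 ∈ [1/174, 13/174)
j=2 picked index 2: u0 ∈ [-8/87, 19/87)
j=3 picked index 2: u0 ∈ [-15/58, 3/58)
j=4 picked index 3: u0 ∈ [-10/87, 8/87)
j=5 picked index 4: u0 ∈ [-13/174, 17/174)
intersection: [1/174, 3/58)

1/174 3/58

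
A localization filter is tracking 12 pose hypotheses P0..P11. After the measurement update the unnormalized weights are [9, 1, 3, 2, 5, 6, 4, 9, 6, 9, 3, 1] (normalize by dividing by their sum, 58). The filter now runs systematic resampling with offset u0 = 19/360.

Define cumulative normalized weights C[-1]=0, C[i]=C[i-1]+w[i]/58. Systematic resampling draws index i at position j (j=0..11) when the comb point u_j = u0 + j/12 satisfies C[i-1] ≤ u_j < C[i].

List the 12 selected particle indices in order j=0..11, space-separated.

0 0 2 4 5 6 7 7 8 9 9 10

C = [9/58, 5/29, 13/58, 15/58, 10/29, 13/29, 15/29, 39/58, 45/58, 27/29, 57/58, 1]
j=0: u_0=19/360 ∈ [0, 9/58) → index 0
j=1: u_1=49/360 ∈ [0, 9/58) → index 0
j=2: u_2=79/360 ∈ [5/29, 13/58) → index 2
j=3: u_3=109/360 ∈ [15/58, 10/29) → index 4
j=4: u_4=139/360 ∈ [10/29, 13/29) → index 5
j=5: u_5=169/360 ∈ [13/29, 15/29) → index 6
j=6: u_6=199/360 ∈ [15/29, 39/58) → index 7
j=7: u_7=229/360 ∈ [15/29, 39/58) → index 7
j=8: u_8=259/360 ∈ [39/58, 45/58) → index 8
j=9: u_9=289/360 ∈ [45/58, 27/29) → index 9
j=10: u_10=319/360 ∈ [45/58, 27/29) → index 9
j=11: u_11=349/360 ∈ [27/29, 57/58) → index 10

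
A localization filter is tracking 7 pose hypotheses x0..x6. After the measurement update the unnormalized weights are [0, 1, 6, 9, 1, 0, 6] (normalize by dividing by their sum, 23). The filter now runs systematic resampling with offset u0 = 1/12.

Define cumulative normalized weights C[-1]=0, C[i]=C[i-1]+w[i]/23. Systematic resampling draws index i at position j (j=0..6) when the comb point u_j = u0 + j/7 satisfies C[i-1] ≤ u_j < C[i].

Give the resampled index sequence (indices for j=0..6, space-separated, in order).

2 2 3 3 3 6 6

C = [0, 1/23, 7/23, 16/23, 17/23, 17/23, 1]
j=0: u_0=1/12 ∈ [1/23, 7/23) → index 2
j=1: u_1=19/84 ∈ [1/23, 7/23) → index 2
j=2: u_2=31/84 ∈ [7/23, 16/23) → index 3
j=3: u_3=43/84 ∈ [7/23, 16/23) → index 3
j=4: u_4=55/84 ∈ [7/23, 16/23) → index 3
j=5: u_5=67/84 ∈ [17/23, 1) → index 6
j=6: u_6=79/84 ∈ [17/23, 1) → index 6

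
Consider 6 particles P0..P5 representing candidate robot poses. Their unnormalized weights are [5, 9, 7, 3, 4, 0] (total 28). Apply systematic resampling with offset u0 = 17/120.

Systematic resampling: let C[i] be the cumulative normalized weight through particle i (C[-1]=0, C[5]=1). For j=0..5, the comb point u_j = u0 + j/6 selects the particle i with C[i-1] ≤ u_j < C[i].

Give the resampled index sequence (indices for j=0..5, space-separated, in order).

C = [5/28, 1/2, 3/4, 6/7, 1, 1]
j=0: u_0=17/120 ∈ [0, 5/28) → index 0
j=1: u_1=37/120 ∈ [5/28, 1/2) → index 1
j=2: u_2=19/40 ∈ [5/28, 1/2) → index 1
j=3: u_3=77/120 ∈ [1/2, 3/4) → index 2
j=4: u_4=97/120 ∈ [3/4, 6/7) → index 3
j=5: u_5=39/40 ∈ [6/7, 1) → index 4

0 1 1 2 3 4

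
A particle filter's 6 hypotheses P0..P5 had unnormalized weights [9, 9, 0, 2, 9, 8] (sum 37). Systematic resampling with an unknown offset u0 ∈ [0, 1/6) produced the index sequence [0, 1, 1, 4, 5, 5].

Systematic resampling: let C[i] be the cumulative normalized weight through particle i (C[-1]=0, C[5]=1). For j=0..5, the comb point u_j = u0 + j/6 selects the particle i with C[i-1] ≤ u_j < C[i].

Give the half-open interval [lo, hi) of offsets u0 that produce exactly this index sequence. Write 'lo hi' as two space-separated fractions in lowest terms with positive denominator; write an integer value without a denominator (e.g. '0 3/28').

13/111 17/111

C = [9/37, 18/37, 18/37, 20/37, 29/37, 1]
j=0 picked index 0: u0 ∈ [0, 9/37)
j=1 picked index 1: u0 ∈ [17/222, 71/222)
j=2 picked index 1: u0 ∈ [-10/111, 17/111)
j=3 picked index 4: u0 ∈ [3/74, 21/74)
j=4 picked index 5: u0 ∈ [13/111, 1/3)
j=5 picked index 5: u0 ∈ [-11/222, 1/6)
intersection: [13/111, 17/111)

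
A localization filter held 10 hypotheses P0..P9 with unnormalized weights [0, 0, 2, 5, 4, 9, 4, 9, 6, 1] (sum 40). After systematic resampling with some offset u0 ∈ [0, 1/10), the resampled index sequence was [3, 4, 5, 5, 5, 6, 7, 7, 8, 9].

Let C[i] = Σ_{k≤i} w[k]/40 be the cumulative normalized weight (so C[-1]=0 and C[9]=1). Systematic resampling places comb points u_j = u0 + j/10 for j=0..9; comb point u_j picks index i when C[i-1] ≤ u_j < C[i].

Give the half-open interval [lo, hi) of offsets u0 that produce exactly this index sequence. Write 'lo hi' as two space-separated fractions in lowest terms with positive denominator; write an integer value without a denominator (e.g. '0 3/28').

3/40 1/10

C = [0, 0, 1/20, 7/40, 11/40, 1/2, 3/5, 33/40, 39/40, 1]
j=0 picked index 3: u0 ∈ [1/20, 7/40)
j=1 picked index 4: u0 ∈ [3/40, 7/40)
j=2 picked index 5: u0 ∈ [3/40, 3/10)
j=3 picked index 5: u0 ∈ [-1/40, 1/5)
j=4 picked index 5: u0 ∈ [-1/8, 1/10)
j=5 picked index 6: u0 ∈ [0, 1/10)
j=6 picked index 7: u0 ∈ [0, 9/40)
j=7 picked index 7: u0 ∈ [-1/10, 1/8)
j=8 picked index 8: u0 ∈ [1/40, 7/40)
j=9 picked index 9: u0 ∈ [3/40, 1/10)
intersection: [3/40, 1/10)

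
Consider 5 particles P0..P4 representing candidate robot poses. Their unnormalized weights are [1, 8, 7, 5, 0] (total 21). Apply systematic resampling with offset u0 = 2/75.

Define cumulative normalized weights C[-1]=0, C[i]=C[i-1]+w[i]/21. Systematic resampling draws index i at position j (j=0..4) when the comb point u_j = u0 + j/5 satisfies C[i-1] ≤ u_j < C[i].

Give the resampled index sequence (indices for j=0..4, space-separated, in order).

C = [1/21, 3/7, 16/21, 1, 1]
j=0: u_0=2/75 ∈ [0, 1/21) → index 0
j=1: u_1=17/75 ∈ [1/21, 3/7) → index 1
j=2: u_2=32/75 ∈ [1/21, 3/7) → index 1
j=3: u_3=47/75 ∈ [3/7, 16/21) → index 2
j=4: u_4=62/75 ∈ [16/21, 1) → index 3

0 1 1 2 3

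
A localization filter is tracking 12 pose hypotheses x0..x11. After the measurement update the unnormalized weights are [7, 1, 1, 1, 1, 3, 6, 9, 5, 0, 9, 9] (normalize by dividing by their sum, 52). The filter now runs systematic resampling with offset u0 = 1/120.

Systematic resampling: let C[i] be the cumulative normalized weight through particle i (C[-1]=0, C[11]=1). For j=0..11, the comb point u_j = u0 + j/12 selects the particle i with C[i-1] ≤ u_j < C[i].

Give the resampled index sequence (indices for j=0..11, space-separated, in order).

C = [7/52, 2/13, 9/52, 5/26, 11/52, 7/26, 5/13, 29/52, 17/26, 17/26, 43/52, 1]
j=0: u_0=1/120 ∈ [0, 7/52) → index 0
j=1: u_1=11/120 ∈ [0, 7/52) → index 0
j=2: u_2=7/40 ∈ [9/52, 5/26) → index 3
j=3: u_3=31/120 ∈ [11/52, 7/26) → index 5
j=4: u_4=41/120 ∈ [7/26, 5/13) → index 6
j=5: u_5=17/40 ∈ [5/13, 29/52) → index 7
j=6: u_6=61/120 ∈ [5/13, 29/52) → index 7
j=7: u_7=71/120 ∈ [29/52, 17/26) → index 8
j=8: u_8=27/40 ∈ [17/26, 43/52) → index 10
j=9: u_9=91/120 ∈ [17/26, 43/52) → index 10
j=10: u_10=101/120 ∈ [43/52, 1) → index 11
j=11: u_11=37/40 ∈ [43/52, 1) → index 11

0 0 3 5 6 7 7 8 10 10 11 11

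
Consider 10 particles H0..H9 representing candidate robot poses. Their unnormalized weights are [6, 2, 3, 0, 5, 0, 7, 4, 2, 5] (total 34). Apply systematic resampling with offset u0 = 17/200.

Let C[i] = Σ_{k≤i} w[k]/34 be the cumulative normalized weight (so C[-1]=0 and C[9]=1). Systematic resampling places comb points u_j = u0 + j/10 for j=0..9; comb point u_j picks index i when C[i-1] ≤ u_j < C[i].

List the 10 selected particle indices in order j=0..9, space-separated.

0 1 2 4 6 6 7 7 9 9

C = [3/17, 4/17, 11/34, 11/34, 8/17, 8/17, 23/34, 27/34, 29/34, 1]
j=0: u_0=17/200 ∈ [0, 3/17) → index 0
j=1: u_1=37/200 ∈ [3/17, 4/17) → index 1
j=2: u_2=57/200 ∈ [4/17, 11/34) → index 2
j=3: u_3=77/200 ∈ [11/34, 8/17) → index 4
j=4: u_4=97/200 ∈ [8/17, 23/34) → index 6
j=5: u_5=117/200 ∈ [8/17, 23/34) → index 6
j=6: u_6=137/200 ∈ [23/34, 27/34) → index 7
j=7: u_7=157/200 ∈ [23/34, 27/34) → index 7
j=8: u_8=177/200 ∈ [29/34, 1) → index 9
j=9: u_9=197/200 ∈ [29/34, 1) → index 9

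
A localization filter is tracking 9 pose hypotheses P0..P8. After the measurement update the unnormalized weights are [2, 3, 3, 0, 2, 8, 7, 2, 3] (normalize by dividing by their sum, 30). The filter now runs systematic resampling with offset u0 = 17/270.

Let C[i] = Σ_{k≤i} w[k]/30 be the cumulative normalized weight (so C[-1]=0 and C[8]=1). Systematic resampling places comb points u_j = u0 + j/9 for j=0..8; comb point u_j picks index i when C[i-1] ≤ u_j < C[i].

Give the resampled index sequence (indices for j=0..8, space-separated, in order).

0 2 4 5 5 6 6 7 8

C = [1/15, 1/6, 4/15, 4/15, 1/3, 3/5, 5/6, 9/10, 1]
j=0: u_0=17/270 ∈ [0, 1/15) → index 0
j=1: u_1=47/270 ∈ [1/6, 4/15) → index 2
j=2: u_2=77/270 ∈ [4/15, 1/3) → index 4
j=3: u_3=107/270 ∈ [1/3, 3/5) → index 5
j=4: u_4=137/270 ∈ [1/3, 3/5) → index 5
j=5: u_5=167/270 ∈ [3/5, 5/6) → index 6
j=6: u_6=197/270 ∈ [3/5, 5/6) → index 6
j=7: u_7=227/270 ∈ [5/6, 9/10) → index 7
j=8: u_8=257/270 ∈ [9/10, 1) → index 8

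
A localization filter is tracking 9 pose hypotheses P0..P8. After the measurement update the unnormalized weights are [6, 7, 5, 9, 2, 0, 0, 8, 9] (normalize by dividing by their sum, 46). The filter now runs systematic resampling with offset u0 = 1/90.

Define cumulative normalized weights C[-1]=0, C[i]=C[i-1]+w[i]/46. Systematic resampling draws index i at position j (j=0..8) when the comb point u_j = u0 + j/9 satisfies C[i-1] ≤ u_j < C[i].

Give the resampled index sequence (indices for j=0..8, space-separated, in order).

C = [3/23, 13/46, 9/23, 27/46, 29/46, 29/46, 29/46, 37/46, 1]
j=0: u_0=1/90 ∈ [0, 3/23) → index 0
j=1: u_1=11/90 ∈ [0, 3/23) → index 0
j=2: u_2=7/30 ∈ [3/23, 13/46) → index 1
j=3: u_3=31/90 ∈ [13/46, 9/23) → index 2
j=4: u_4=41/90 ∈ [9/23, 27/46) → index 3
j=5: u_5=17/30 ∈ [9/23, 27/46) → index 3
j=6: u_6=61/90 ∈ [29/46, 37/46) → index 7
j=7: u_7=71/90 ∈ [29/46, 37/46) → index 7
j=8: u_8=9/10 ∈ [37/46, 1) → index 8

0 0 1 2 3 3 7 7 8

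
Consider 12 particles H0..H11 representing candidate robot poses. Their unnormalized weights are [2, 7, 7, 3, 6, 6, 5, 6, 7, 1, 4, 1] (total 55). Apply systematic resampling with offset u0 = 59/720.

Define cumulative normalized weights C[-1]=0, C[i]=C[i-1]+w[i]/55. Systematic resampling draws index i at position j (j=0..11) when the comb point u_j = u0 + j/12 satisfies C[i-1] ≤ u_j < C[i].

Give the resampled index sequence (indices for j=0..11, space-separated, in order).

1 2 2 3 4 5 6 7 7 8 10 11

C = [2/55, 9/55, 16/55, 19/55, 5/11, 31/55, 36/55, 42/55, 49/55, 10/11, 54/55, 1]
j=0: u_0=59/720 ∈ [2/55, 9/55) → index 1
j=1: u_1=119/720 ∈ [9/55, 16/55) → index 2
j=2: u_2=179/720 ∈ [9/55, 16/55) → index 2
j=3: u_3=239/720 ∈ [16/55, 19/55) → index 3
j=4: u_4=299/720 ∈ [19/55, 5/11) → index 4
j=5: u_5=359/720 ∈ [5/11, 31/55) → index 5
j=6: u_6=419/720 ∈ [31/55, 36/55) → index 6
j=7: u_7=479/720 ∈ [36/55, 42/55) → index 7
j=8: u_8=539/720 ∈ [36/55, 42/55) → index 7
j=9: u_9=599/720 ∈ [42/55, 49/55) → index 8
j=10: u_10=659/720 ∈ [10/11, 54/55) → index 10
j=11: u_11=719/720 ∈ [54/55, 1) → index 11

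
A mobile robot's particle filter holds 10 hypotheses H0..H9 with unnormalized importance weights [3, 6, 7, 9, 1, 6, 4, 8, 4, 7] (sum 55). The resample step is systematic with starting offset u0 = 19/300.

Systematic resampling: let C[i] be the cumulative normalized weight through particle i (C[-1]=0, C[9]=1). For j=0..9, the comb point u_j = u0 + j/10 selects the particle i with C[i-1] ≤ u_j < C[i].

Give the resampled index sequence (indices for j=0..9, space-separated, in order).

1 1 2 3 4 5 7 7 8 9

C = [3/55, 9/55, 16/55, 5/11, 26/55, 32/55, 36/55, 4/5, 48/55, 1]
j=0: u_0=19/300 ∈ [3/55, 9/55) → index 1
j=1: u_1=49/300 ∈ [3/55, 9/55) → index 1
j=2: u_2=79/300 ∈ [9/55, 16/55) → index 2
j=3: u_3=109/300 ∈ [16/55, 5/11) → index 3
j=4: u_4=139/300 ∈ [5/11, 26/55) → index 4
j=5: u_5=169/300 ∈ [26/55, 32/55) → index 5
j=6: u_6=199/300 ∈ [36/55, 4/5) → index 7
j=7: u_7=229/300 ∈ [36/55, 4/5) → index 7
j=8: u_8=259/300 ∈ [4/5, 48/55) → index 8
j=9: u_9=289/300 ∈ [48/55, 1) → index 9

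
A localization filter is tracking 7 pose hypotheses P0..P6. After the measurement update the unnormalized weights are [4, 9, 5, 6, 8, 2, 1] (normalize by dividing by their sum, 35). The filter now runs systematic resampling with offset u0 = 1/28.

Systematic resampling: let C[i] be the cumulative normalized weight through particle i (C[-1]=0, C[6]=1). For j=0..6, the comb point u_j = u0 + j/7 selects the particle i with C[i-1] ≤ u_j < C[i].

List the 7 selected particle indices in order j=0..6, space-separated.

C = [4/35, 13/35, 18/35, 24/35, 32/35, 34/35, 1]
j=0: u_0=1/28 ∈ [0, 4/35) → index 0
j=1: u_1=5/28 ∈ [4/35, 13/35) → index 1
j=2: u_2=9/28 ∈ [4/35, 13/35) → index 1
j=3: u_3=13/28 ∈ [13/35, 18/35) → index 2
j=4: u_4=17/28 ∈ [18/35, 24/35) → index 3
j=5: u_5=3/4 ∈ [24/35, 32/35) → index 4
j=6: u_6=25/28 ∈ [24/35, 32/35) → index 4

0 1 1 2 3 4 4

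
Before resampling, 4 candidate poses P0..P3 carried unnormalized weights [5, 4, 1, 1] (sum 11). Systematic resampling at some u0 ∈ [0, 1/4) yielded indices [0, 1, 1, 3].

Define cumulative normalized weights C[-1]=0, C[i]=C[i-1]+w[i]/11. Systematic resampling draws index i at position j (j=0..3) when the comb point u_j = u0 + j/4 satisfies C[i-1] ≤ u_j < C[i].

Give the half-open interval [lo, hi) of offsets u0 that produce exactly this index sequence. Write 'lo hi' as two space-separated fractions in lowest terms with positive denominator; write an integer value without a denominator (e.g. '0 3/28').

9/44 1/4

C = [5/11, 9/11, 10/11, 1]
j=0 picked index 0: u0 ∈ [0, 5/11)
j=1 picked index 1: u0 ∈ [9/44, 25/44)
j=2 picked index 1: u0 ∈ [-1/22, 7/22)
j=3 picked index 3: u0 ∈ [7/44, 1/4)
intersection: [9/44, 1/4)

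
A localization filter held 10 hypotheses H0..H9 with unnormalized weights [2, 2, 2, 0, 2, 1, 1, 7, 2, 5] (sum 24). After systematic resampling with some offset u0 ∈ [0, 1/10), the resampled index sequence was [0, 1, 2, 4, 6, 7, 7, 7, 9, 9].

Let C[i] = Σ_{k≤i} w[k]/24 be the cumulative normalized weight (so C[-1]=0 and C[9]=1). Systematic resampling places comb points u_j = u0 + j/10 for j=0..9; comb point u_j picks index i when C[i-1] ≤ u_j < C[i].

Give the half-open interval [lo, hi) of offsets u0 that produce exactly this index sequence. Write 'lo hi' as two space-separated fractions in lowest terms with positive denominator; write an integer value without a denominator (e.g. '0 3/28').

C = [1/12, 1/6, 1/4, 1/4, 1/3, 3/8, 5/12, 17/24, 19/24, 1]
j=0 picked index 0: u0 ∈ [0, 1/12)
j=1 picked index 1: u0 ∈ [-1/60, 1/15)
j=2 picked index 2: u0 ∈ [-1/30, 1/20)
j=3 picked index 4: u0 ∈ [-1/20, 1/30)
j=4 picked index 6: u0 ∈ [-1/40, 1/60)
j=5 picked index 7: u0 ∈ [-1/12, 5/24)
j=6 picked index 7: u0 ∈ [-11/60, 13/120)
j=7 picked index 7: u0 ∈ [-17/60, 1/120)
j=8 picked index 9: u0 ∈ [-1/120, 1/5)
j=9 picked index 9: u0 ∈ [-13/120, 1/10)
intersection: [0, 1/120)

0 1/120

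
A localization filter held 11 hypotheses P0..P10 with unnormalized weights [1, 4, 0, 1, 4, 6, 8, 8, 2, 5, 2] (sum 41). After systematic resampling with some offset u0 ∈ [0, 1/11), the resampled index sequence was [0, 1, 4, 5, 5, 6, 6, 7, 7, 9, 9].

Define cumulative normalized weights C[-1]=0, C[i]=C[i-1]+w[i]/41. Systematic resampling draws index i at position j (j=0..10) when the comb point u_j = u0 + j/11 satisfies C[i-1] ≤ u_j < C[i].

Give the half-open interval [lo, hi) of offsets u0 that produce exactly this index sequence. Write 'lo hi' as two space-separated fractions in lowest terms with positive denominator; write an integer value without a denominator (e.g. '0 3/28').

C = [1/41, 5/41, 5/41, 6/41, 10/41, 16/41, 24/41, 32/41, 34/41, 39/41, 1]
j=0 picked index 0: u0 ∈ [0, 1/41)
j=1 picked index 1: u0 ∈ [-30/451, 14/451)
j=2 picked index 4: u0 ∈ [-16/451, 28/451)
j=3 picked index 5: u0 ∈ [-13/451, 53/451)
j=4 picked index 5: u0 ∈ [-54/451, 12/451)
j=5 picked index 6: u0 ∈ [-29/451, 59/451)
j=6 picked index 6: u0 ∈ [-70/451, 18/451)
j=7 picked index 7: u0 ∈ [-23/451, 65/451)
j=8 picked index 7: u0 ∈ [-64/451, 24/451)
j=9 picked index 9: u0 ∈ [5/451, 60/451)
j=10 picked index 9: u0 ∈ [-36/451, 19/451)
intersection: [5/451, 1/41)

5/451 1/41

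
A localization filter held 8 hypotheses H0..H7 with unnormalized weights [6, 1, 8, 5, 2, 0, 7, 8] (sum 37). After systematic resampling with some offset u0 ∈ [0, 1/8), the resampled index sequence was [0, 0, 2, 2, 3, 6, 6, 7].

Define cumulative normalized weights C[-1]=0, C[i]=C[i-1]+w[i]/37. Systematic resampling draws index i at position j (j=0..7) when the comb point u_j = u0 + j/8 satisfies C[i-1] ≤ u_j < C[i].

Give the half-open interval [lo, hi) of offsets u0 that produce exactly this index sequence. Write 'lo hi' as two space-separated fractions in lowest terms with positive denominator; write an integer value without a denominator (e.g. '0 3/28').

C = [6/37, 7/37, 15/37, 20/37, 22/37, 22/37, 29/37, 1]
j=0 picked index 0: u0 ∈ [0, 6/37)
j=1 picked index 0: u0 ∈ [-1/8, 11/296)
j=2 picked index 2: u0 ∈ [-9/148, 23/148)
j=3 picked index 2: u0 ∈ [-55/296, 9/296)
j=4 picked index 3: u0 ∈ [-7/74, 3/74)
j=5 picked index 6: u0 ∈ [-9/296, 47/296)
j=6 picked index 6: u0 ∈ [-23/148, 5/148)
j=7 picked index 7: u0 ∈ [-27/296, 1/8)
intersection: [0, 9/296)

0 9/296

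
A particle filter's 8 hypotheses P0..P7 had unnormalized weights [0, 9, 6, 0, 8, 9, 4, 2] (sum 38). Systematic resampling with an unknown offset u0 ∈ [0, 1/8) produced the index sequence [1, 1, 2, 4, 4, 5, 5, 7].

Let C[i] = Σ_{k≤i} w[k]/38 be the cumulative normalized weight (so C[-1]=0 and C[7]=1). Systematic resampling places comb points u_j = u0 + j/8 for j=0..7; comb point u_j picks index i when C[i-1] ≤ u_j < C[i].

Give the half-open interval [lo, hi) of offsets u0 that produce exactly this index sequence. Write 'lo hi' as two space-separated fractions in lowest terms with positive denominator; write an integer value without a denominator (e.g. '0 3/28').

11/152 7/76

C = [0, 9/38, 15/38, 15/38, 23/38, 16/19, 18/19, 1]
j=0 picked index 1: u0 ∈ [0, 9/38)
j=1 picked index 1: u0 ∈ [-1/8, 17/152)
j=2 picked index 2: u0 ∈ [-1/76, 11/76)
j=3 picked index 4: u0 ∈ [3/152, 35/152)
j=4 picked index 4: u0 ∈ [-2/19, 2/19)
j=5 picked index 5: u0 ∈ [-3/152, 33/152)
j=6 picked index 5: u0 ∈ [-11/76, 7/76)
j=7 picked index 7: u0 ∈ [11/152, 1/8)
intersection: [11/152, 7/76)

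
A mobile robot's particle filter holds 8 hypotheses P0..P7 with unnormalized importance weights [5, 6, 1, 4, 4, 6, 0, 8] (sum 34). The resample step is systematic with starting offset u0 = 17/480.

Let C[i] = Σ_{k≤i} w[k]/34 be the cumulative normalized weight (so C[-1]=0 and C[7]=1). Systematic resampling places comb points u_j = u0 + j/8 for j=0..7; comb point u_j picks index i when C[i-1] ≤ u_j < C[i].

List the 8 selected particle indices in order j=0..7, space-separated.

C = [5/34, 11/34, 6/17, 8/17, 10/17, 13/17, 13/17, 1]
j=0: u_0=17/480 ∈ [0, 5/34) → index 0
j=1: u_1=77/480 ∈ [5/34, 11/34) → index 1
j=2: u_2=137/480 ∈ [5/34, 11/34) → index 1
j=3: u_3=197/480 ∈ [6/17, 8/17) → index 3
j=4: u_4=257/480 ∈ [8/17, 10/17) → index 4
j=5: u_5=317/480 ∈ [10/17, 13/17) → index 5
j=6: u_6=377/480 ∈ [13/17, 1) → index 7
j=7: u_7=437/480 ∈ [13/17, 1) → index 7

0 1 1 3 4 5 7 7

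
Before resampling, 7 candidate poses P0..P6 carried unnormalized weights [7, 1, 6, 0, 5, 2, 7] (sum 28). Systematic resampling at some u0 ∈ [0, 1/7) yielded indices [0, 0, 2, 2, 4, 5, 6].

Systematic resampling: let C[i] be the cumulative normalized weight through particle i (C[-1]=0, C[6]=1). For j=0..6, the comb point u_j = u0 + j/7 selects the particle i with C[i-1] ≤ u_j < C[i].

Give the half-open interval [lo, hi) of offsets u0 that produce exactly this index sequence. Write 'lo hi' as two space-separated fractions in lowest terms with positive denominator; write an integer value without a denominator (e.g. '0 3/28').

C = [1/4, 2/7, 1/2, 1/2, 19/28, 3/4, 1]
j=0 picked index 0: u0 ∈ [0, 1/4)
j=1 picked index 0: u0 ∈ [-1/7, 3/28)
j=2 picked index 2: u0 ∈ [0, 3/14)
j=3 picked index 2: u0 ∈ [-1/7, 1/14)
j=4 picked index 4: u0 ∈ [-1/14, 3/28)
j=5 picked index 5: u0 ∈ [-1/28, 1/28)
j=6 picked index 6: u0 ∈ [-3/28, 1/7)
intersection: [0, 1/28)

0 1/28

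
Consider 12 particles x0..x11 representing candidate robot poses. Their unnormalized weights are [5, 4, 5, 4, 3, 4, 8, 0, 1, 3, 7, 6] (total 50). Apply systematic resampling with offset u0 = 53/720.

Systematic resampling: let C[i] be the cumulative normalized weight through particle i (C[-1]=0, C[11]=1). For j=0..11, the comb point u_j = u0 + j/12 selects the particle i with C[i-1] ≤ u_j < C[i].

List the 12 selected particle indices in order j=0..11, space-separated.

0 1 2 3 4 5 6 6 10 10 11 11

C = [1/10, 9/50, 7/25, 9/25, 21/50, 1/2, 33/50, 33/50, 17/25, 37/50, 22/25, 1]
j=0: u_0=53/720 ∈ [0, 1/10) → index 0
j=1: u_1=113/720 ∈ [1/10, 9/50) → index 1
j=2: u_2=173/720 ∈ [9/50, 7/25) → index 2
j=3: u_3=233/720 ∈ [7/25, 9/25) → index 3
j=4: u_4=293/720 ∈ [9/25, 21/50) → index 4
j=5: u_5=353/720 ∈ [21/50, 1/2) → index 5
j=6: u_6=413/720 ∈ [1/2, 33/50) → index 6
j=7: u_7=473/720 ∈ [1/2, 33/50) → index 6
j=8: u_8=533/720 ∈ [37/50, 22/25) → index 10
j=9: u_9=593/720 ∈ [37/50, 22/25) → index 10
j=10: u_10=653/720 ∈ [22/25, 1) → index 11
j=11: u_11=713/720 ∈ [22/25, 1) → index 11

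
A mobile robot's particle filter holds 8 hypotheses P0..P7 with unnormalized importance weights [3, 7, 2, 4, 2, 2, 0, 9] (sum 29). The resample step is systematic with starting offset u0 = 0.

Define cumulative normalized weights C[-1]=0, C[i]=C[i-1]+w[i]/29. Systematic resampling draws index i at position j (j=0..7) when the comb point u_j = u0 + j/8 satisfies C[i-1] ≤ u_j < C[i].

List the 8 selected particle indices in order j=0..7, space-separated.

C = [3/29, 10/29, 12/29, 16/29, 18/29, 20/29, 20/29, 1]
j=0: u_0=0 ∈ [0, 3/29) → index 0
j=1: u_1=1/8 ∈ [3/29, 10/29) → index 1
j=2: u_2=1/4 ∈ [3/29, 10/29) → index 1
j=3: u_3=3/8 ∈ [10/29, 12/29) → index 2
j=4: u_4=1/2 ∈ [12/29, 16/29) → index 3
j=5: u_5=5/8 ∈ [18/29, 20/29) → index 5
j=6: u_6=3/4 ∈ [20/29, 1) → index 7
j=7: u_7=7/8 ∈ [20/29, 1) → index 7

0 1 1 2 3 5 7 7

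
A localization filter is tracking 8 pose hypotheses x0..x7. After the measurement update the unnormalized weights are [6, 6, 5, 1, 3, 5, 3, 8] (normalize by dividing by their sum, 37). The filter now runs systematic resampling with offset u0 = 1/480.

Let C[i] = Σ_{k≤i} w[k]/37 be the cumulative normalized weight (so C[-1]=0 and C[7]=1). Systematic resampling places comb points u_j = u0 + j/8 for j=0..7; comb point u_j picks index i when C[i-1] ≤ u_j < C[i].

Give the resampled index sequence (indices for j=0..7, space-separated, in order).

0 0 1 2 4 5 6 7

C = [6/37, 12/37, 17/37, 18/37, 21/37, 26/37, 29/37, 1]
j=0: u_0=1/480 ∈ [0, 6/37) → index 0
j=1: u_1=61/480 ∈ [0, 6/37) → index 0
j=2: u_2=121/480 ∈ [6/37, 12/37) → index 1
j=3: u_3=181/480 ∈ [12/37, 17/37) → index 2
j=4: u_4=241/480 ∈ [18/37, 21/37) → index 4
j=5: u_5=301/480 ∈ [21/37, 26/37) → index 5
j=6: u_6=361/480 ∈ [26/37, 29/37) → index 6
j=7: u_7=421/480 ∈ [29/37, 1) → index 7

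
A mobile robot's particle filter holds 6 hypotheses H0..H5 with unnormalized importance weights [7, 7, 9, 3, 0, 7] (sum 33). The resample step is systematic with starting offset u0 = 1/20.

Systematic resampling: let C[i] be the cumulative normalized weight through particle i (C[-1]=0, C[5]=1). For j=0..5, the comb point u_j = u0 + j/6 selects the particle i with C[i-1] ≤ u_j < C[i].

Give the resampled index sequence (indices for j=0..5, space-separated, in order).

C = [7/33, 14/33, 23/33, 26/33, 26/33, 1]
j=0: u_0=1/20 ∈ [0, 7/33) → index 0
j=1: u_1=13/60 ∈ [7/33, 14/33) → index 1
j=2: u_2=23/60 ∈ [7/33, 14/33) → index 1
j=3: u_3=11/20 ∈ [14/33, 23/33) → index 2
j=4: u_4=43/60 ∈ [23/33, 26/33) → index 3
j=5: u_5=53/60 ∈ [26/33, 1) → index 5

0 1 1 2 3 5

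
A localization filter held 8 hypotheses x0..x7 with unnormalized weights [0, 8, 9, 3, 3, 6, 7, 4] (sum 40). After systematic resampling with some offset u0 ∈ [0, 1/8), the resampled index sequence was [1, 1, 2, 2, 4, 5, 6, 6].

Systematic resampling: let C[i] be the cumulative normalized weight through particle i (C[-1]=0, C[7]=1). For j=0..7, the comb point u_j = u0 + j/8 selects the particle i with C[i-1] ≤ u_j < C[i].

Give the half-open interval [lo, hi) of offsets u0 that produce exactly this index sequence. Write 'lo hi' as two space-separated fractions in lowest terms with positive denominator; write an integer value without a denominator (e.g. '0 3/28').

C = [0, 1/5, 17/40, 1/2, 23/40, 29/40, 9/10, 1]
j=0 picked index 1: u0 ∈ [0, 1/5)
j=1 picked index 1: u0 ∈ [-1/8, 3/40)
j=2 picked index 2: u0 ∈ [-1/20, 7/40)
j=3 picked index 2: u0 ∈ [-7/40, 1/20)
j=4 picked index 4: u0 ∈ [0, 3/40)
j=5 picked index 5: u0 ∈ [-1/20, 1/10)
j=6 picked index 6: u0 ∈ [-1/40, 3/20)
j=7 picked index 6: u0 ∈ [-3/20, 1/40)
intersection: [0, 1/40)

0 1/40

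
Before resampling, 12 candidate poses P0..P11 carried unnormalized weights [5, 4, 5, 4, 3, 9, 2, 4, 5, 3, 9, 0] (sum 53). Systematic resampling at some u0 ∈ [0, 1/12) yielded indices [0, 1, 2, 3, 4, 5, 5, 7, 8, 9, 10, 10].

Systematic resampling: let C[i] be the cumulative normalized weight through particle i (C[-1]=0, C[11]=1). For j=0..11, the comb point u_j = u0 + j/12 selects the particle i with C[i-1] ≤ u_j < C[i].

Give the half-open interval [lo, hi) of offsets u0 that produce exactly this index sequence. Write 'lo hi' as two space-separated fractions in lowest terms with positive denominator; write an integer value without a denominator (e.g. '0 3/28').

C = [5/53, 9/53, 14/53, 18/53, 21/53, 30/53, 32/53, 36/53, 41/53, 44/53, 1, 1]
j=0 picked index 0: u0 ∈ [0, 5/53)
j=1 picked index 1: u0 ∈ [7/636, 55/636)
j=2 picked index 2: u0 ∈ [1/318, 31/318)
j=3 picked index 3: u0 ∈ [3/212, 19/212)
j=4 picked index 4: u0 ∈ [1/159, 10/159)
j=5 picked index 5: u0 ∈ [-13/636, 95/636)
j=6 picked index 5: u0 ∈ [-11/106, 7/106)
j=7 picked index 7: u0 ∈ [13/636, 61/636)
j=8 picked index 8: u0 ∈ [2/159, 17/159)
j=9 picked index 9: u0 ∈ [5/212, 17/212)
j=10 picked index 10: u0 ∈ [-1/318, 1/6)
j=11 picked index 10: u0 ∈ [-55/636, 1/12)
intersection: [5/212, 10/159)

5/212 10/159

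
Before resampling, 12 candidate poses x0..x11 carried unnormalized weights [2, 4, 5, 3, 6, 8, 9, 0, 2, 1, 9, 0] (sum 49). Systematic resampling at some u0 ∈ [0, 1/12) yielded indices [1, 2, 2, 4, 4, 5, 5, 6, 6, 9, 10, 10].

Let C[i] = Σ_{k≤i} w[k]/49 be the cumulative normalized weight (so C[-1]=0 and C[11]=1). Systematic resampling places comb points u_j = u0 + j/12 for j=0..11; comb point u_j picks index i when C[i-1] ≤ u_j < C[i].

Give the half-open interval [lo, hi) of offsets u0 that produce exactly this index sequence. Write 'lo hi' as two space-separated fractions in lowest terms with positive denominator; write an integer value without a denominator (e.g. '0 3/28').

9/196 17/294

C = [2/49, 6/49, 11/49, 2/7, 20/49, 4/7, 37/49, 37/49, 39/49, 40/49, 1, 1]
j=0 picked index 1: u0 ∈ [2/49, 6/49)
j=1 picked index 2: u0 ∈ [23/588, 83/588)
j=2 picked index 2: u0 ∈ [-13/294, 17/294)
j=3 picked index 4: u0 ∈ [1/28, 31/196)
j=4 picked index 4: u0 ∈ [-1/21, 11/147)
j=5 picked index 5: u0 ∈ [-5/588, 13/84)
j=6 picked index 5: u0 ∈ [-9/98, 1/14)
j=7 picked index 6: u0 ∈ [-1/84, 101/588)
j=8 picked index 6: u0 ∈ [-2/21, 13/147)
j=9 picked index 9: u0 ∈ [9/196, 13/196)
j=10 picked index 10: u0 ∈ [-5/294, 1/6)
j=11 picked index 10: u0 ∈ [-59/588, 1/12)
intersection: [9/196, 17/294)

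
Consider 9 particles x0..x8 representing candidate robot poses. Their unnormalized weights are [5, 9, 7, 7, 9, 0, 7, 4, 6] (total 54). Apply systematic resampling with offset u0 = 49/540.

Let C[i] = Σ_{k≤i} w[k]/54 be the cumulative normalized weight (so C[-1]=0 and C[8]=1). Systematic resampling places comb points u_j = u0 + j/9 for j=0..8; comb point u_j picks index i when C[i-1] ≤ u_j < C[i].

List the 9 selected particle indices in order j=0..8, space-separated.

0 1 2 3 4 4 6 7 8

C = [5/54, 7/27, 7/18, 14/27, 37/54, 37/54, 22/27, 8/9, 1]
j=0: u_0=49/540 ∈ [0, 5/54) → index 0
j=1: u_1=109/540 ∈ [5/54, 7/27) → index 1
j=2: u_2=169/540 ∈ [7/27, 7/18) → index 2
j=3: u_3=229/540 ∈ [7/18, 14/27) → index 3
j=4: u_4=289/540 ∈ [14/27, 37/54) → index 4
j=5: u_5=349/540 ∈ [14/27, 37/54) → index 4
j=6: u_6=409/540 ∈ [37/54, 22/27) → index 6
j=7: u_7=469/540 ∈ [22/27, 8/9) → index 7
j=8: u_8=529/540 ∈ [8/9, 1) → index 8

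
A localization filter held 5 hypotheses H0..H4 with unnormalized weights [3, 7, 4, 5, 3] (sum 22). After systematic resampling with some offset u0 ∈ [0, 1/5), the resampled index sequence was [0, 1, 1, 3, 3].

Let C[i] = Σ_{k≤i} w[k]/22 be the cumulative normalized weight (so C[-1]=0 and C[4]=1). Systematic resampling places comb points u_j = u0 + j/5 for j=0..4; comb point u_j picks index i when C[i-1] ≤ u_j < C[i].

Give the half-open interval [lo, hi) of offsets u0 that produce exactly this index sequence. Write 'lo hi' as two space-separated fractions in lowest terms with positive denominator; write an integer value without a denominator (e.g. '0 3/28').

2/55 3/55

C = [3/22, 5/11, 7/11, 19/22, 1]
j=0 picked index 0: u0 ∈ [0, 3/22)
j=1 picked index 1: u0 ∈ [-7/110, 14/55)
j=2 picked index 1: u0 ∈ [-29/110, 3/55)
j=3 picked index 3: u0 ∈ [2/55, 29/110)
j=4 picked index 3: u0 ∈ [-9/55, 7/110)
intersection: [2/55, 3/55)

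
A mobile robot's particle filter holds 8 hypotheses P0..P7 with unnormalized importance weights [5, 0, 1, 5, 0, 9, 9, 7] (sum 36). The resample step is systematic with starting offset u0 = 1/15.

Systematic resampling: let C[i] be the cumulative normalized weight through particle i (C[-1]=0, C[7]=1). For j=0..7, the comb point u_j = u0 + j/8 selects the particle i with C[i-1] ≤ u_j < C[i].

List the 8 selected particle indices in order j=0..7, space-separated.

0 3 5 5 6 6 7 7

C = [5/36, 5/36, 1/6, 11/36, 11/36, 5/9, 29/36, 1]
j=0: u_0=1/15 ∈ [0, 5/36) → index 0
j=1: u_1=23/120 ∈ [1/6, 11/36) → index 3
j=2: u_2=19/60 ∈ [11/36, 5/9) → index 5
j=3: u_3=53/120 ∈ [11/36, 5/9) → index 5
j=4: u_4=17/30 ∈ [5/9, 29/36) → index 6
j=5: u_5=83/120 ∈ [5/9, 29/36) → index 6
j=6: u_6=49/60 ∈ [29/36, 1) → index 7
j=7: u_7=113/120 ∈ [29/36, 1) → index 7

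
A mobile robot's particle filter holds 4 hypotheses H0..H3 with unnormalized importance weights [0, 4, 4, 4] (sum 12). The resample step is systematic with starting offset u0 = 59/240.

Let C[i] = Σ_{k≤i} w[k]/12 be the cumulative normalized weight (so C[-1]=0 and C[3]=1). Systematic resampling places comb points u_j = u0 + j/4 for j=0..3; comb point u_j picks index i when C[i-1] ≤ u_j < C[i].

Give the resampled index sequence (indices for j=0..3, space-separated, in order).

C = [0, 1/3, 2/3, 1]
j=0: u_0=59/240 ∈ [0, 1/3) → index 1
j=1: u_1=119/240 ∈ [1/3, 2/3) → index 2
j=2: u_2=179/240 ∈ [2/3, 1) → index 3
j=3: u_3=239/240 ∈ [2/3, 1) → index 3

1 2 3 3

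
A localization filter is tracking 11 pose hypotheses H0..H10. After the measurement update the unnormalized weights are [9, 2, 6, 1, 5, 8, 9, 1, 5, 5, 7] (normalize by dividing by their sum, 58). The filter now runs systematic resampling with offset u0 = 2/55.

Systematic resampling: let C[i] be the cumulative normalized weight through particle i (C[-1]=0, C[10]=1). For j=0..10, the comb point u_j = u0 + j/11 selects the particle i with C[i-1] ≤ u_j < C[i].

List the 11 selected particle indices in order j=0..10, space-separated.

C = [9/58, 11/58, 17/58, 9/29, 23/58, 31/58, 20/29, 41/58, 23/29, 51/58, 1]
j=0: u_0=2/55 ∈ [0, 9/58) → index 0
j=1: u_1=7/55 ∈ [0, 9/58) → index 0
j=2: u_2=12/55 ∈ [11/58, 17/58) → index 2
j=3: u_3=17/55 ∈ [17/58, 9/29) → index 3
j=4: u_4=2/5 ∈ [23/58, 31/58) → index 5
j=5: u_5=27/55 ∈ [23/58, 31/58) → index 5
j=6: u_6=32/55 ∈ [31/58, 20/29) → index 6
j=7: u_7=37/55 ∈ [31/58, 20/29) → index 6
j=8: u_8=42/55 ∈ [41/58, 23/29) → index 8
j=9: u_9=47/55 ∈ [23/29, 51/58) → index 9
j=10: u_10=52/55 ∈ [51/58, 1) → index 10

0 0 2 3 5 5 6 6 8 9 10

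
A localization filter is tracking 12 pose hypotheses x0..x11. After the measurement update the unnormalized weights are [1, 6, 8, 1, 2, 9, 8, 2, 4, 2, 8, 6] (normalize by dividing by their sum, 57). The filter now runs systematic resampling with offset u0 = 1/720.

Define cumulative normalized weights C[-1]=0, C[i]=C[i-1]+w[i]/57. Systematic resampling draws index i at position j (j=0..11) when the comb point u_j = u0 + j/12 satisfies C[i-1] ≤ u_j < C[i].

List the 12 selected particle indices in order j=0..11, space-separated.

0 1 2 2 5 5 6 6 8 9 10 11

C = [1/57, 7/57, 5/19, 16/57, 6/19, 9/19, 35/57, 37/57, 41/57, 43/57, 17/19, 1]
j=0: u_0=1/720 ∈ [0, 1/57) → index 0
j=1: u_1=61/720 ∈ [1/57, 7/57) → index 1
j=2: u_2=121/720 ∈ [7/57, 5/19) → index 2
j=3: u_3=181/720 ∈ [7/57, 5/19) → index 2
j=4: u_4=241/720 ∈ [6/19, 9/19) → index 5
j=5: u_5=301/720 ∈ [6/19, 9/19) → index 5
j=6: u_6=361/720 ∈ [9/19, 35/57) → index 6
j=7: u_7=421/720 ∈ [9/19, 35/57) → index 6
j=8: u_8=481/720 ∈ [37/57, 41/57) → index 8
j=9: u_9=541/720 ∈ [41/57, 43/57) → index 9
j=10: u_10=601/720 ∈ [43/57, 17/19) → index 10
j=11: u_11=661/720 ∈ [17/19, 1) → index 11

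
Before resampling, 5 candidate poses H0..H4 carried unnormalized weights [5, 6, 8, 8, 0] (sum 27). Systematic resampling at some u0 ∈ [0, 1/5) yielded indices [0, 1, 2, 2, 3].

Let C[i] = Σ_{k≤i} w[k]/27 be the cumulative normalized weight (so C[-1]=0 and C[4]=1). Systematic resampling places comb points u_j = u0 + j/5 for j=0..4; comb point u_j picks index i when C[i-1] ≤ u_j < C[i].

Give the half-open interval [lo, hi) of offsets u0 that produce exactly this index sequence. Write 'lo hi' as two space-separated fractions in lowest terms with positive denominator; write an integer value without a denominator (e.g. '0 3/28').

1/135 14/135

C = [5/27, 11/27, 19/27, 1, 1]
j=0 picked index 0: u0 ∈ [0, 5/27)
j=1 picked index 1: u0 ∈ [-2/135, 28/135)
j=2 picked index 2: u0 ∈ [1/135, 41/135)
j=3 picked index 2: u0 ∈ [-26/135, 14/135)
j=4 picked index 3: u0 ∈ [-13/135, 1/5)
intersection: [1/135, 14/135)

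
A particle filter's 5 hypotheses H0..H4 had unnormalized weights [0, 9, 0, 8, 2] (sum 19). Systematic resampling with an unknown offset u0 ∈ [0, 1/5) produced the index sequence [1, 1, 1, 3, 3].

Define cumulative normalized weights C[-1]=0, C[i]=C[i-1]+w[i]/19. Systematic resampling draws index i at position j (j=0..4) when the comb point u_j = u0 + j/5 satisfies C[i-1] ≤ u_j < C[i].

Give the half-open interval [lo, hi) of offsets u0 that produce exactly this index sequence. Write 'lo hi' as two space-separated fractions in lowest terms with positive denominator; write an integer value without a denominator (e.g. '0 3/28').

C = [0, 9/19, 9/19, 17/19, 1]
j=0 picked index 1: u0 ∈ [0, 9/19)
j=1 picked index 1: u0 ∈ [-1/5, 26/95)
j=2 picked index 1: u0 ∈ [-2/5, 7/95)
j=3 picked index 3: u0 ∈ [-12/95, 28/95)
j=4 picked index 3: u0 ∈ [-31/95, 9/95)
intersection: [0, 7/95)

0 7/95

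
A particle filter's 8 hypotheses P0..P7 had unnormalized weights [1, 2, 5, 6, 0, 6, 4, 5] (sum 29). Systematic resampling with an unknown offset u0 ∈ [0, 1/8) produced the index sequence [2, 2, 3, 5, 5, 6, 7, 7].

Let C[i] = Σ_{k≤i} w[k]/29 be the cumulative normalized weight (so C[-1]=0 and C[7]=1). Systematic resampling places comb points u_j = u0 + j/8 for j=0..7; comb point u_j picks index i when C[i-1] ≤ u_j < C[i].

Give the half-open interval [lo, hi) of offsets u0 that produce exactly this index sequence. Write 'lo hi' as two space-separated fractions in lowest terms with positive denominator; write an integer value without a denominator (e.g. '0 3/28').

C = [1/29, 3/29, 8/29, 14/29, 14/29, 20/29, 24/29, 1]
j=0 picked index 2: u0 ∈ [3/29, 8/29)
j=1 picked index 2: u0 ∈ [-5/232, 35/232)
j=2 picked index 3: u0 ∈ [3/116, 27/116)
j=3 picked index 5: u0 ∈ [25/232, 73/232)
j=4 picked index 5: u0 ∈ [-1/58, 11/58)
j=5 picked index 6: u0 ∈ [15/232, 47/232)
j=6 picked index 7: u0 ∈ [9/116, 1/4)
j=7 picked index 7: u0 ∈ [-11/232, 1/8)
intersection: [25/232, 1/8)

25/232 1/8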